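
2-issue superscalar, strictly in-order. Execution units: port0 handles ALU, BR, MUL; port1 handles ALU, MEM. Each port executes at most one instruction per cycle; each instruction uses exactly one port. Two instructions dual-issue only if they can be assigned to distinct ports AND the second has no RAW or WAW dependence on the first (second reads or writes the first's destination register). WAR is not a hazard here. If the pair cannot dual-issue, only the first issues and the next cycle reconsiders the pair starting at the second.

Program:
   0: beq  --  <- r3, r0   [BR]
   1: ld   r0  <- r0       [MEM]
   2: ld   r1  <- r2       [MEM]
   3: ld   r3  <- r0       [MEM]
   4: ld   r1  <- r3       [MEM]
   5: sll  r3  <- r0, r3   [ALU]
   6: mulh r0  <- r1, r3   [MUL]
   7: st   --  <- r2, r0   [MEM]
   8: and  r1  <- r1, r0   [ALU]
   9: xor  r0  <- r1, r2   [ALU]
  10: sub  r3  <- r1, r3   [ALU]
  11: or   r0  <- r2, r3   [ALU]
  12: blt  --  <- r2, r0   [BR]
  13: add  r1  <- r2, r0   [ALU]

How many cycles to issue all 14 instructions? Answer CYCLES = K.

[0] i0+i1  beq.BR;ld.MEM  -- 2-wide
[1] i2  ld.MEM  -- no-port MEM/MEM
[2] i3  ld.MEM  -- no-port MEM/MEM
[3] i4+i5  ld.MEM;sll.ALU  -- 2-wide
[4] i6  mulh.MUL  -- RAW r0
[5] i7+i8  st.MEM;and.ALU  -- 2-wide
[6] i9+i10  xor.ALU;sub.ALU  -- 2-wide
[7] i11  or.ALU  -- RAW r0
[8] i12+i13  blt.BR;add.ALU  -- 2-wide

CYCLES = 9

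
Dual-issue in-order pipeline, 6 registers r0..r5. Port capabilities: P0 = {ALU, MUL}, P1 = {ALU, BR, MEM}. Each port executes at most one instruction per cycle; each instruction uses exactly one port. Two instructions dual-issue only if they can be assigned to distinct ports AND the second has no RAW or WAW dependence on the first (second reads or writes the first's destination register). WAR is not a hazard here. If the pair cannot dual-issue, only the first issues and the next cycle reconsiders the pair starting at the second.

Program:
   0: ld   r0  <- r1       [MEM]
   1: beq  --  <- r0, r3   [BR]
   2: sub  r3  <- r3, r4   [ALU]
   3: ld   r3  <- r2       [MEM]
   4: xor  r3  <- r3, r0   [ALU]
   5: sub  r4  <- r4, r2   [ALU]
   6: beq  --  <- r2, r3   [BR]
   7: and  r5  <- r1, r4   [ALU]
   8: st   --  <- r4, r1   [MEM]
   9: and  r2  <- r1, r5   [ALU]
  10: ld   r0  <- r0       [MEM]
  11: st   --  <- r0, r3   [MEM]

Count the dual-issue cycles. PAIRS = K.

PAIRS = 4

0. ld @i0  | no-port MEM/BR
1. beq;sub @i1+i2  | dual
2. ld @i3  | RAW+WAW r3
3. xor;sub @i4+i5  | dual
4. beq;and @i6+i7  | dual
5. st;and @i8+i9  | dual
6. ld @i10  | no-port MEM/MEM
7. st @i11  | tail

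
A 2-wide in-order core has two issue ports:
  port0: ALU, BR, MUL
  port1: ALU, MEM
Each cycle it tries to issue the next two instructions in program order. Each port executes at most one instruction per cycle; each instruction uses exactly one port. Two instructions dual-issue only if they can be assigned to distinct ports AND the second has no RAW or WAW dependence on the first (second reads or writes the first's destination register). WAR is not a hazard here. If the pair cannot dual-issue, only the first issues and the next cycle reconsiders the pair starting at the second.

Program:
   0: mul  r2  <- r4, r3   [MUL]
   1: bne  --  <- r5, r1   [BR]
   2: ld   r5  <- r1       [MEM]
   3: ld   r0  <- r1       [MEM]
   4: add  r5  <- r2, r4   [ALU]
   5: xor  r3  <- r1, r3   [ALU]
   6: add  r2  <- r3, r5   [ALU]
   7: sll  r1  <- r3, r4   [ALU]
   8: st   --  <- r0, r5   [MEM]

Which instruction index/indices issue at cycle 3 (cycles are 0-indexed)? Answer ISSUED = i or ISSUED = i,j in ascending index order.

ISSUED = 5

t=0 i0:mul.MUL ; no-port MUL/BR
t=1 i1+i2:bne.BR+ld.MEM ; pair
t=2 i3+i4:ld.MEM+add.ALU ; pair
t=3 i5:xor.ALU ; RAW r3
t=4 i6+i7:add.ALU+sll.ALU ; pair
t=5 i8:st.MEM ; tail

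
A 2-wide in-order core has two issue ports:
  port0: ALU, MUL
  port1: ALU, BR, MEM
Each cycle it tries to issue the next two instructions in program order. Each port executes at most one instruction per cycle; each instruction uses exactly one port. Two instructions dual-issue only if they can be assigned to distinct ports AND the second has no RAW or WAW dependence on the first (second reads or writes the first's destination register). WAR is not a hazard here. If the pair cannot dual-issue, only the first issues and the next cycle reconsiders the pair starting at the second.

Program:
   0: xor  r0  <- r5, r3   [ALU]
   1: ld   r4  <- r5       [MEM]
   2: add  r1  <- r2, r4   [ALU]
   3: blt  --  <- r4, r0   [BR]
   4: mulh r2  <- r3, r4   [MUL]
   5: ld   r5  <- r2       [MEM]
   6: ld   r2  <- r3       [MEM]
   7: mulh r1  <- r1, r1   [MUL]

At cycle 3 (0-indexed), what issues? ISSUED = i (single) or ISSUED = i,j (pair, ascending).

ISSUED = 5

c0: i0,i1 xor ld  pair
c1: i2,i3 add blt  pair
c2: i4 mulh  RAW r2
c3: i5 ld  no-port MEM/MEM
c4: i6,i7 ld mulh  pair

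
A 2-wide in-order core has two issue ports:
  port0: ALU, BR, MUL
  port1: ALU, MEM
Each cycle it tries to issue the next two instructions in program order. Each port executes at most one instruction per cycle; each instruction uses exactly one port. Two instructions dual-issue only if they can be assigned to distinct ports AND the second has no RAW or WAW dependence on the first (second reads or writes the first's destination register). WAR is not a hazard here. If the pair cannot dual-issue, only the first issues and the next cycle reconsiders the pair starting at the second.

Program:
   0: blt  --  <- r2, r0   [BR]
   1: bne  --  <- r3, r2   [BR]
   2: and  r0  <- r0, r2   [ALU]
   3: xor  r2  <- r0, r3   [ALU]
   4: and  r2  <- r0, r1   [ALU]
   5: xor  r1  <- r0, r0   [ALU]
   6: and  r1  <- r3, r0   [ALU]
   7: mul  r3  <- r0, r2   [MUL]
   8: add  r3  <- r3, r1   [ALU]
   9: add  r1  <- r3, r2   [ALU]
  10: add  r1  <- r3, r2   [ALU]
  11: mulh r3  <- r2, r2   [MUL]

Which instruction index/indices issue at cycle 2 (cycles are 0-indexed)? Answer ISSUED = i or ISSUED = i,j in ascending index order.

ISSUED = 3

0. blt @i0  | no-port BR/BR
1. bne and @i1&i2  | pair
2. xor @i3  | WAW r2
3. and xor @i4&i5  | pair
4. and mul @i6&i7  | pair
5. add @i8  | RAW r3
6. add @i9  | WAW r1
7. add mulh @i10&i11  | pair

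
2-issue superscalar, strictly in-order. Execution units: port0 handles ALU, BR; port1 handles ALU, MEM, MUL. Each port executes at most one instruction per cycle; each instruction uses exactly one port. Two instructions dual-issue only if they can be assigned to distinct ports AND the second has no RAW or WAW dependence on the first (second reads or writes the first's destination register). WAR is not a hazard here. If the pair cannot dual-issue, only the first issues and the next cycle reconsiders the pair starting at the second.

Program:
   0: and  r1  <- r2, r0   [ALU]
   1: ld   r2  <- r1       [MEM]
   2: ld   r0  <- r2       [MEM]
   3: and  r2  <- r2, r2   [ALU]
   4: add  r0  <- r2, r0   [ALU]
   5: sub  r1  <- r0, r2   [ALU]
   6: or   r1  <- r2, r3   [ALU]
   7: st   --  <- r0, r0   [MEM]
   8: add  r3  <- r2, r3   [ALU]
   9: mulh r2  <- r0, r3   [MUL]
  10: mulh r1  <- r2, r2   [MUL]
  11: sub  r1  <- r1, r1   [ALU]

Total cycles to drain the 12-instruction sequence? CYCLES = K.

c0: i0 and.ALU  RAW r1
c1: i1 ld.MEM  no-port MEM/MEM
c2: i2,i3 ld.MEM+and.ALU  pair
c3: i4 add.ALU  RAW r0
c4: i5 sub.ALU  WAW r1
c5: i6,i7 or.ALU+st.MEM  pair
c6: i8 add.ALU  RAW r3
c7: i9 mulh.MUL  no-port MUL/MUL
c8: i10 mulh.MUL  RAW+WAW r1
c9: i11 sub.ALU  tail

CYCLES = 10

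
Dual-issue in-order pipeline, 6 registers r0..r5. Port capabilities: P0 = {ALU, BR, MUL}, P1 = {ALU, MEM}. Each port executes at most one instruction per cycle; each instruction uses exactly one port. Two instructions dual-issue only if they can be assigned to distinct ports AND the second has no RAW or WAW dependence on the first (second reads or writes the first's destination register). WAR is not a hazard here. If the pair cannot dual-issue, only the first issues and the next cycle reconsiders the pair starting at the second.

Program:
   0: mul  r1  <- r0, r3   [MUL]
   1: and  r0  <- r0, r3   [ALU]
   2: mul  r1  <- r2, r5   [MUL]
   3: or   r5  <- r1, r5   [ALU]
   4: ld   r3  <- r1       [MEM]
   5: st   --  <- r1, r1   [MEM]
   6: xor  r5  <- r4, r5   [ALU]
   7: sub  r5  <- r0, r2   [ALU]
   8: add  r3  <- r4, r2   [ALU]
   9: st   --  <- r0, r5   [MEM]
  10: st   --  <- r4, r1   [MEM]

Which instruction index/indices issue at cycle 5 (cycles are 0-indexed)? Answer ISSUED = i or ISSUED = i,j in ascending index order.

#0 head=0: mul.MUL and.ALU i0&i1 pair
#1 head=2: mul.MUL i2 RAW r1
#2 head=3: or.ALU ld.MEM i3&i4 pair
#3 head=5: st.MEM xor.ALU i5&i6 pair
#4 head=7: sub.ALU add.ALU i7&i8 pair
#5 head=9: st.MEM i9 no-port MEM/MEM
#6 head=10: st.MEM i10 tail

ISSUED = 9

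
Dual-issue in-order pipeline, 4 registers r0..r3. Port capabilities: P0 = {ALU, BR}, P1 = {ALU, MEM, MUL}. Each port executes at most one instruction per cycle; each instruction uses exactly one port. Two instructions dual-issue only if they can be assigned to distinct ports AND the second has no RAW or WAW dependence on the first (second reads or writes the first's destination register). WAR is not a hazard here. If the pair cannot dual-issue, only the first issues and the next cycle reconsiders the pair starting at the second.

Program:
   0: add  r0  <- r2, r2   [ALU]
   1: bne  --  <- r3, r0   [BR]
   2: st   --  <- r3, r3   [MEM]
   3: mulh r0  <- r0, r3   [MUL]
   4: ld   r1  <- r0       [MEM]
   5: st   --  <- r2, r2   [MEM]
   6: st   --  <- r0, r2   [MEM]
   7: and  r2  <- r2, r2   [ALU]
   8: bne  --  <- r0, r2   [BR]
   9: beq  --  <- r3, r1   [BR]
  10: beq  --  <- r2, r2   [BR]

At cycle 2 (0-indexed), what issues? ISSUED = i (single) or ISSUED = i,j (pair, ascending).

  cy0 -> i0 (add) RAW r0
  cy1 -> i1,i2 (bne+st) dual
  cy2 -> i3 (mulh) no-port MUL/MEM
  cy3 -> i4 (ld) no-port MEM/MEM
  cy4 -> i5 (st) no-port MEM/MEM
  cy5 -> i6,i7 (st+and) dual
  cy6 -> i8 (bne) no-port BR/BR
  cy7 -> i9 (beq) no-port BR/BR
  cy8 -> i10 (beq) tail

ISSUED = 3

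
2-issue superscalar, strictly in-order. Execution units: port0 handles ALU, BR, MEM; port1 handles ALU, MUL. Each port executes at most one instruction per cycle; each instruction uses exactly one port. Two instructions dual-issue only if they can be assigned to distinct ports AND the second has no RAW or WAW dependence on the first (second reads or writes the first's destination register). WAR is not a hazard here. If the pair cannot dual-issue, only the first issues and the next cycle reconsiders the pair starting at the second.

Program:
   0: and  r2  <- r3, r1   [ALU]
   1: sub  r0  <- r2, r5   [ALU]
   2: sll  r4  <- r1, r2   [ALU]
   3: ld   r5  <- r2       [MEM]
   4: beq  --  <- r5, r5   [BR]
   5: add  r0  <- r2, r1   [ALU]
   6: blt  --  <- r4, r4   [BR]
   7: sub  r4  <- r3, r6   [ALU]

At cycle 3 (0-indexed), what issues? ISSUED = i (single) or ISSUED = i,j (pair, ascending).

t=0 i0:and.ALU ; RAW r2
t=1 i1&i2:sub.ALU;sll.ALU ; pair
t=2 i3:ld.MEM ; no-port MEM/BR
t=3 i4&i5:beq.BR;add.ALU ; pair
t=4 i6&i7:blt.BR;sub.ALU ; pair

ISSUED = 4,5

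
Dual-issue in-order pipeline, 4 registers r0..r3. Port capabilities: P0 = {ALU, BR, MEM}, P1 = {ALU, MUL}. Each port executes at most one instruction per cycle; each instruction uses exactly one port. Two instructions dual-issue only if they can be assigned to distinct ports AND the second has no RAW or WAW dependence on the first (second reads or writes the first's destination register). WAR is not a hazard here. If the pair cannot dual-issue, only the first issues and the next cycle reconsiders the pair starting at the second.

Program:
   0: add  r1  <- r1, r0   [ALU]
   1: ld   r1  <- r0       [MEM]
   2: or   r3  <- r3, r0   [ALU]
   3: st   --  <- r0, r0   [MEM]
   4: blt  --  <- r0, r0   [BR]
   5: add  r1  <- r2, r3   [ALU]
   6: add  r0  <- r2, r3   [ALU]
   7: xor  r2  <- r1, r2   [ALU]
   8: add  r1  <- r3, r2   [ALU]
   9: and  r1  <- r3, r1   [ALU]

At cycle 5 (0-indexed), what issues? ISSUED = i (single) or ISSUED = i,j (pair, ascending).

ISSUED = 8

0. add.ALU @i0  | WAW r1
1. ld.MEM;or.ALU @i1&i2  | 2-wide
2. st.MEM @i3  | no-port MEM/BR
3. blt.BR;add.ALU @i4&i5  | 2-wide
4. add.ALU;xor.ALU @i6&i7  | 2-wide
5. add.ALU @i8  | RAW+WAW r1
6. and.ALU @i9  | tail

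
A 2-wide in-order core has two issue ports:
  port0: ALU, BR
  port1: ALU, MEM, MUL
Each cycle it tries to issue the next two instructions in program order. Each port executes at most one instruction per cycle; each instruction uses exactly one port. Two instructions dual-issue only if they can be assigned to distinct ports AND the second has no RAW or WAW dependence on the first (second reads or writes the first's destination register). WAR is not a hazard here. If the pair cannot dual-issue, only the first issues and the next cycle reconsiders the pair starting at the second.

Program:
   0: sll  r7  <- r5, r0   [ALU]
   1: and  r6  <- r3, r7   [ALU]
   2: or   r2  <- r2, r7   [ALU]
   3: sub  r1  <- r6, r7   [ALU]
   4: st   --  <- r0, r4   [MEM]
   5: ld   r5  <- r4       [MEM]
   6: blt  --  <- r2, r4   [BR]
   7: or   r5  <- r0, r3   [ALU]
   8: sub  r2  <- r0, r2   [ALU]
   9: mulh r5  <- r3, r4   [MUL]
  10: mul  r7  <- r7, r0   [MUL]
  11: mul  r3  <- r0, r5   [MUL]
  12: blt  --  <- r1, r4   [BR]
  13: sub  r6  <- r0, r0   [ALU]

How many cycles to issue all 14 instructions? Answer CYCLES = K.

c0: i0 sll.ALU  RAW r7
c1: i1/i2 and.ALU+or.ALU  2-wide
c2: i3/i4 sub.ALU+st.MEM  2-wide
c3: i5/i6 ld.MEM+blt.BR  2-wide
c4: i7/i8 or.ALU+sub.ALU  2-wide
c5: i9 mulh.MUL  no-port MUL/MUL
c6: i10 mul.MUL  no-port MUL/MUL
c7: i11/i12 mul.MUL+blt.BR  2-wide
c8: i13 sub.ALU  tail

CYCLES = 9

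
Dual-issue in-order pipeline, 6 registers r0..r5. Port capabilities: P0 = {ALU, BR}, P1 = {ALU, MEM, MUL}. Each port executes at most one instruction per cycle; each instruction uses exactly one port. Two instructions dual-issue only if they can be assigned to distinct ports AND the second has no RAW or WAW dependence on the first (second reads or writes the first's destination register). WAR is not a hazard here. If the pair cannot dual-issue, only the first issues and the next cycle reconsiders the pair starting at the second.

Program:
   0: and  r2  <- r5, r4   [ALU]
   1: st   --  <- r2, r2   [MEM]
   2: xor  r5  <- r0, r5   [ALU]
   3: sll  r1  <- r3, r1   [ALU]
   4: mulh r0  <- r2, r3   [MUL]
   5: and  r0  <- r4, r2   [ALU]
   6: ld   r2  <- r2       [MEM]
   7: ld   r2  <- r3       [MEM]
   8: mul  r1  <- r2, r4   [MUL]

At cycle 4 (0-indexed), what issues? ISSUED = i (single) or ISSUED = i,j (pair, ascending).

ISSUED = 7

0. and @i0  | RAW r2
1. st;xor @i1+i2  | pair
2. sll;mulh @i3+i4  | pair
3. and;ld @i5+i6  | pair
4. ld @i7  | no-port MEM/MUL
5. mul @i8  | tail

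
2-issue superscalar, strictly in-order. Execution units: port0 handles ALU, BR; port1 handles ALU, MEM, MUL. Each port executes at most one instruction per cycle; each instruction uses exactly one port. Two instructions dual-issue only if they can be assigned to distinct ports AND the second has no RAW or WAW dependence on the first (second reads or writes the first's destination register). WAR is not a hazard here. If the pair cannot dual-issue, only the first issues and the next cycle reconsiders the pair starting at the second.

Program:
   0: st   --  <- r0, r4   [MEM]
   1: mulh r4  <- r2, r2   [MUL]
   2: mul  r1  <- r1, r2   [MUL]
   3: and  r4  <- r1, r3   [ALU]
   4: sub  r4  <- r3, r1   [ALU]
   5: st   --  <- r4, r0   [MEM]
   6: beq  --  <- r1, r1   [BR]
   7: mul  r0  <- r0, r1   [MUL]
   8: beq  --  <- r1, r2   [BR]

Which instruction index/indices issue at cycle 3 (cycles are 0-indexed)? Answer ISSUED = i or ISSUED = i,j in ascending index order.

  cy0 -> i0 (st) no-port MEM/MUL
  cy1 -> i1 (mulh) no-port MUL/MUL
  cy2 -> i2 (mul) RAW r1
  cy3 -> i3 (and) WAW r4
  cy4 -> i4 (sub) RAW r4
  cy5 -> i5+i6 (st;beq) dual
  cy6 -> i7+i8 (mul;beq) dual

ISSUED = 3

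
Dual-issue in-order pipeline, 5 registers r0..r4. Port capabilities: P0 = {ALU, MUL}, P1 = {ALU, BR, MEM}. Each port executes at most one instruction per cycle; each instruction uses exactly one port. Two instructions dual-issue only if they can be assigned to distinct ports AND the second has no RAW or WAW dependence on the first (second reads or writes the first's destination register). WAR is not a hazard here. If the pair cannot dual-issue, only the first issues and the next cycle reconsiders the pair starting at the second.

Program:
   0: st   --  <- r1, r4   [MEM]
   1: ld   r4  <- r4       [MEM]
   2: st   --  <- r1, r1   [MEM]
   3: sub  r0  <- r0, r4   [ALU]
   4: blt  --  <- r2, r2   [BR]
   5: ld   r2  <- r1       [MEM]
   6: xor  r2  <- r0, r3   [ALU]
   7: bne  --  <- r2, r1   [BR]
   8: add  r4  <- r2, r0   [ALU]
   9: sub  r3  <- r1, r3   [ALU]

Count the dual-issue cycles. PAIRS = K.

PAIRS = 2

#0 head=0: st.MEM i0 no-port MEM/MEM
#1 head=1: ld.MEM i1 no-port MEM/MEM
#2 head=2: st.MEM sub.ALU i2/i3 2-wide
#3 head=4: blt.BR i4 no-port BR/MEM
#4 head=5: ld.MEM i5 WAW r2
#5 head=6: xor.ALU i6 RAW r2
#6 head=7: bne.BR add.ALU i7/i8 2-wide
#7 head=9: sub.ALU i9 tail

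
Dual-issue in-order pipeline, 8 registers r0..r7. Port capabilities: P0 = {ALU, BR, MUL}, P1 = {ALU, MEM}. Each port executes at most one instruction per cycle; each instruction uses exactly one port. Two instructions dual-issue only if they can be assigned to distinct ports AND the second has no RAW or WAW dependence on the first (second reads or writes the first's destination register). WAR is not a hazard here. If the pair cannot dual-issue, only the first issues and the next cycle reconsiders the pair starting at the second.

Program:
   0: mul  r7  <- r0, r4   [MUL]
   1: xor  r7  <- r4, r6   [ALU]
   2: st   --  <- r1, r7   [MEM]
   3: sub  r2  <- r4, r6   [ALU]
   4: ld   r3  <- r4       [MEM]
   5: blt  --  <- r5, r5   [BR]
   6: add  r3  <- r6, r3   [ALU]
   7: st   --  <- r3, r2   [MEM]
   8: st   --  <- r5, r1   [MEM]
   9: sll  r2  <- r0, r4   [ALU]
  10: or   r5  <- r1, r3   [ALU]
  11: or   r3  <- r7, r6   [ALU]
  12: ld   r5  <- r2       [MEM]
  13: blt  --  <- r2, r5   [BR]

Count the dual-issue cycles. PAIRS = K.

PAIRS = 4

c0: i0 mul  WAW r7
c1: i1 xor  RAW r7
c2: i2+i3 st+sub  dual
c3: i4+i5 ld+blt  dual
c4: i6 add  RAW r3
c5: i7 st  no-port MEM/MEM
c6: i8+i9 st+sll  dual
c7: i10+i11 or+or  dual
c8: i12 ld  RAW r5
c9: i13 blt  tail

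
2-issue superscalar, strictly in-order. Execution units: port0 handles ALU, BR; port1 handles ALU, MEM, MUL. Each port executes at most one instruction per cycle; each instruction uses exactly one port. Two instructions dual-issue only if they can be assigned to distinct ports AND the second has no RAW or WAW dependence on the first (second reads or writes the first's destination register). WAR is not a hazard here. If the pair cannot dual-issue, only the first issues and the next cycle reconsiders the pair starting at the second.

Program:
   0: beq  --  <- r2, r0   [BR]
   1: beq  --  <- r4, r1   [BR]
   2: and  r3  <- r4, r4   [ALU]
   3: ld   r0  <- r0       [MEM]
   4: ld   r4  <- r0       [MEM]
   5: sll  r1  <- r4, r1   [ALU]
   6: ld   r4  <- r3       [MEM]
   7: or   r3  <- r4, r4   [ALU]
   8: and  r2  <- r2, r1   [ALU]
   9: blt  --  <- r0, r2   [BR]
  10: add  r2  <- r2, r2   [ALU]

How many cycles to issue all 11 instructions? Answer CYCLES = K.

CYCLES = 7

0. beq.BR @i0  | no-port BR/BR
1. beq.BR;and.ALU @i1&i2  | 2-wide
2. ld.MEM @i3  | no-port MEM/MEM
3. ld.MEM @i4  | RAW r4
4. sll.ALU;ld.MEM @i5&i6  | 2-wide
5. or.ALU;and.ALU @i7&i8  | 2-wide
6. blt.BR;add.ALU @i9&i10  | 2-wide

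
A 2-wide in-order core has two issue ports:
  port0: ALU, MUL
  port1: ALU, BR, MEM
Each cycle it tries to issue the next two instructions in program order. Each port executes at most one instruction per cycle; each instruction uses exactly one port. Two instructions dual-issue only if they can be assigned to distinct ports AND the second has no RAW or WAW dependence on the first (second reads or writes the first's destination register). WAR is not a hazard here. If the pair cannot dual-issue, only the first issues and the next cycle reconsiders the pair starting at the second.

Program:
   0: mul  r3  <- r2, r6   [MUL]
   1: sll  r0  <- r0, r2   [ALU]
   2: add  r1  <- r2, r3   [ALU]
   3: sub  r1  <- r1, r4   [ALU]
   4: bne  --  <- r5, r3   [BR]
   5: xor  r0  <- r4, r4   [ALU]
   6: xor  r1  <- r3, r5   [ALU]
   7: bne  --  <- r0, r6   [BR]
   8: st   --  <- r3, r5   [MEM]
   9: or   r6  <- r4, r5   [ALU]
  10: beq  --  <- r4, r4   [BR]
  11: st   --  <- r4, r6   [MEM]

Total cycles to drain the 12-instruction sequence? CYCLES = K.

CYCLES = 8

#0 head=0: mul.MUL/sll.ALU i0/i1 pair
#1 head=2: add.ALU i2 RAW+WAW r1
#2 head=3: sub.ALU/bne.BR i3/i4 pair
#3 head=5: xor.ALU/xor.ALU i5/i6 pair
#4 head=7: bne.BR i7 no-port BR/MEM
#5 head=8: st.MEM/or.ALU i8/i9 pair
#6 head=10: beq.BR i10 no-port BR/MEM
#7 head=11: st.MEM i11 tail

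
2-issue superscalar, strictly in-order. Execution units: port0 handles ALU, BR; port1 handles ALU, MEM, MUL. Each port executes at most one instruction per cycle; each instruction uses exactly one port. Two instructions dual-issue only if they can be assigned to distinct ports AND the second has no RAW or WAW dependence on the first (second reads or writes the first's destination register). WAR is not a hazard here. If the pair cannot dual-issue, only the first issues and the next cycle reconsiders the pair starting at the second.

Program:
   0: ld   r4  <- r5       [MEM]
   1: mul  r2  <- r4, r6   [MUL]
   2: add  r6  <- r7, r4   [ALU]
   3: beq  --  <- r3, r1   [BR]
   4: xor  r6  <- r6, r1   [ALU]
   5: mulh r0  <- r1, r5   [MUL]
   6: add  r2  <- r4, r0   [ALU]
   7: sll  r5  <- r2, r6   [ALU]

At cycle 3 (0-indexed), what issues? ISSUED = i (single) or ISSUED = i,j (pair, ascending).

#0 head=0: ld.MEM i0 no-port MEM/MUL
#1 head=1: mul.MUL add.ALU i1/i2 pair
#2 head=3: beq.BR xor.ALU i3/i4 pair
#3 head=5: mulh.MUL i5 RAW r0
#4 head=6: add.ALU i6 RAW r2
#5 head=7: sll.ALU i7 tail

ISSUED = 5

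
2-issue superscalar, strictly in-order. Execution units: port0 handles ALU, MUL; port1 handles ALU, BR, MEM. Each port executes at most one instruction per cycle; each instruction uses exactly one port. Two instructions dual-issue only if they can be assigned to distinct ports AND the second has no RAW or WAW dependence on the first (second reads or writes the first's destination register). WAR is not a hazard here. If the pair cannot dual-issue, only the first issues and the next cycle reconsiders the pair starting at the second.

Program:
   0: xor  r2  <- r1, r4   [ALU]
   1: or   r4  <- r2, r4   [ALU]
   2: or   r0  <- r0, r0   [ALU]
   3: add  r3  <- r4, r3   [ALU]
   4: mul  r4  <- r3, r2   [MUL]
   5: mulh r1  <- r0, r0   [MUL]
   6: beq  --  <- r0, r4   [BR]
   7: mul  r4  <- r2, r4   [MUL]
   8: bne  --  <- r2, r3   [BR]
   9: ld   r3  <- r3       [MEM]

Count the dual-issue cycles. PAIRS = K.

PAIRS = 3

[0] i0  xor.ALU  -- RAW r2
[1] i1&i2  or.ALU+or.ALU  -- 2-wide
[2] i3  add.ALU  -- RAW r3
[3] i4  mul.MUL  -- no-port MUL/MUL
[4] i5&i6  mulh.MUL+beq.BR  -- 2-wide
[5] i7&i8  mul.MUL+bne.BR  -- 2-wide
[6] i9  ld.MEM  -- tail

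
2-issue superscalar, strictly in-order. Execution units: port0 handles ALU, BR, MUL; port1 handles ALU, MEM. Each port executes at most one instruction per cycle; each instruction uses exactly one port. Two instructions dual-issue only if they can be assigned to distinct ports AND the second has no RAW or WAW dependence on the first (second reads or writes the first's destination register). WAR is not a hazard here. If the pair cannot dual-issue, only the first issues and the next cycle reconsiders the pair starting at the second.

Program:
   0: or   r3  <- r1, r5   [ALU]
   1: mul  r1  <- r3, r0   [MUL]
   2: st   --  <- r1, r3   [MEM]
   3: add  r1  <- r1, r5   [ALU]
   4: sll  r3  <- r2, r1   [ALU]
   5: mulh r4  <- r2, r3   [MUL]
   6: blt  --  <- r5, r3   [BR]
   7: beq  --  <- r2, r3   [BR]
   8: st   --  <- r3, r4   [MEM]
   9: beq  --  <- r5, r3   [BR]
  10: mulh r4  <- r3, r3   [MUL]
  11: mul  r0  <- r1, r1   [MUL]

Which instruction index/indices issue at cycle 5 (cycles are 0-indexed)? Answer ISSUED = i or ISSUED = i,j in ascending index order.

[0] i0  or  -- RAW r3
[1] i1  mul  -- RAW r1
[2] i2&i3  st add  -- pair
[3] i4  sll  -- RAW r3
[4] i5  mulh  -- no-port MUL/BR
[5] i6  blt  -- no-port BR/BR
[6] i7&i8  beq st  -- pair
[7] i9  beq  -- no-port BR/MUL
[8] i10  mulh  -- no-port MUL/MUL
[9] i11  mul  -- tail

ISSUED = 6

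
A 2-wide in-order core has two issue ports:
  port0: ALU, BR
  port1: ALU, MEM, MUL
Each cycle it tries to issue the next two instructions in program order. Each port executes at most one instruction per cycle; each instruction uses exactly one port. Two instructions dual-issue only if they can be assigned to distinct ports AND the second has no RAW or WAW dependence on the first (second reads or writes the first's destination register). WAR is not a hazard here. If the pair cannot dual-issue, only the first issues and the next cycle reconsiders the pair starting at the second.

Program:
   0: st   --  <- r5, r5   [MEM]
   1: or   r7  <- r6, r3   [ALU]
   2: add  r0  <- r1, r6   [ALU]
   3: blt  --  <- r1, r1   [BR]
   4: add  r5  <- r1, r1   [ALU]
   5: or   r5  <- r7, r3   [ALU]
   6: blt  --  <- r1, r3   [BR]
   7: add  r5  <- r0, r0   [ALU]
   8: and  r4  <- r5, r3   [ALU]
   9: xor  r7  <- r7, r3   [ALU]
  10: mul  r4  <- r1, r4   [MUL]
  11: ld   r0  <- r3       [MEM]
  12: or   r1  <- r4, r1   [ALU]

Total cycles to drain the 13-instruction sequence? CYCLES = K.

t=0 i0+i1:st;or ; dual
t=1 i2+i3:add;blt ; dual
t=2 i4:add ; WAW r5
t=3 i5+i6:or;blt ; dual
t=4 i7:add ; RAW r5
t=5 i8+i9:and;xor ; dual
t=6 i10:mul ; no-port MUL/MEM
t=7 i11+i12:ld;or ; dual

CYCLES = 8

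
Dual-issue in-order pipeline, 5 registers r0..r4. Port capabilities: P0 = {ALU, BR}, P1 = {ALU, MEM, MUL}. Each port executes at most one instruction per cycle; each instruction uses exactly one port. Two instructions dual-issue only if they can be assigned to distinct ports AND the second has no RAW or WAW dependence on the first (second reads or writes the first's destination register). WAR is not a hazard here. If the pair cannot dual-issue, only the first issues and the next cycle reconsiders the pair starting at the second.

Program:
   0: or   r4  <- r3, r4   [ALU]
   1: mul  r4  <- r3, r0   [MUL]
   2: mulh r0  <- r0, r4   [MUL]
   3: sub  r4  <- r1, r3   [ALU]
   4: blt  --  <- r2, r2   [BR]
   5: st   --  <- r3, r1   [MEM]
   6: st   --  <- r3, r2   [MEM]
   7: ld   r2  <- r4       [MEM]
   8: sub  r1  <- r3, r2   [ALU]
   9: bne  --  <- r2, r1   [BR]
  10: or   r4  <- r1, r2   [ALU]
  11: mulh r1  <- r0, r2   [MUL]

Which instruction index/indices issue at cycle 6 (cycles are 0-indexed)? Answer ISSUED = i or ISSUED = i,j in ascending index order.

[0] i0  or  -- WAW r4
[1] i1  mul  -- no-port MUL/MUL
[2] i2,i3  mulh;sub  -- dual
[3] i4,i5  blt;st  -- dual
[4] i6  st  -- no-port MEM/MEM
[5] i7  ld  -- RAW r2
[6] i8  sub  -- RAW r1
[7] i9,i10  bne;or  -- dual
[8] i11  mulh  -- tail

ISSUED = 8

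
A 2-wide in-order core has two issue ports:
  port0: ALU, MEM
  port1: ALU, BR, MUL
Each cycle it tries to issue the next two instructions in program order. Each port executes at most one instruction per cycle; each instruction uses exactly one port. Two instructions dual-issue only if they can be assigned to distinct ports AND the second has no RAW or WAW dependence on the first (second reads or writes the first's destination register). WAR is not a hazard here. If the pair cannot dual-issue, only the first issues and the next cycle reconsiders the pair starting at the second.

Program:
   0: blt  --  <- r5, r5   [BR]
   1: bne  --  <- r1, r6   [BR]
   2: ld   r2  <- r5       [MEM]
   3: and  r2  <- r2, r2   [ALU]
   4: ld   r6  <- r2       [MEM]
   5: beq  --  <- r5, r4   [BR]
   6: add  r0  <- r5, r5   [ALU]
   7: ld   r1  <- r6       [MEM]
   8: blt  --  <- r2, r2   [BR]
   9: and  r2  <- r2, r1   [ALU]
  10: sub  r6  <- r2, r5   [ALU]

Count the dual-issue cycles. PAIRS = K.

[0] i0  blt  -- no-port BR/BR
[1] i1&i2  bne ld  -- pair
[2] i3  and  -- RAW r2
[3] i4&i5  ld beq  -- pair
[4] i6&i7  add ld  -- pair
[5] i8&i9  blt and  -- pair
[6] i10  sub  -- tail

PAIRS = 4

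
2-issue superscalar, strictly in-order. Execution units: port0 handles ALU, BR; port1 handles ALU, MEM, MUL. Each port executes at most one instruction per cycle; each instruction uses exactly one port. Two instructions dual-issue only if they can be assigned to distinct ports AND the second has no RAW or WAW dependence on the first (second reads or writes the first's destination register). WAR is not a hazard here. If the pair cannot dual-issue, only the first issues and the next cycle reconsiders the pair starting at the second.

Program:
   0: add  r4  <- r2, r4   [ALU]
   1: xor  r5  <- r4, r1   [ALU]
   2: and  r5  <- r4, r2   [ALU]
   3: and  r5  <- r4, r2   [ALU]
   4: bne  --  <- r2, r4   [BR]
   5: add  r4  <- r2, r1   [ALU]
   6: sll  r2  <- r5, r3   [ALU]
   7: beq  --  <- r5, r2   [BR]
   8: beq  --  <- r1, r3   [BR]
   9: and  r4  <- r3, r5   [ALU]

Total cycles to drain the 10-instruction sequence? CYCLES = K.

CYCLES = 7

  cy0 -> i0 (add.ALU) RAW r4
  cy1 -> i1 (xor.ALU) WAW r5
  cy2 -> i2 (and.ALU) WAW r5
  cy3 -> i3/i4 (and.ALU/bne.BR) 2-wide
  cy4 -> i5/i6 (add.ALU/sll.ALU) 2-wide
  cy5 -> i7 (beq.BR) no-port BR/BR
  cy6 -> i8/i9 (beq.BR/and.ALU) 2-wide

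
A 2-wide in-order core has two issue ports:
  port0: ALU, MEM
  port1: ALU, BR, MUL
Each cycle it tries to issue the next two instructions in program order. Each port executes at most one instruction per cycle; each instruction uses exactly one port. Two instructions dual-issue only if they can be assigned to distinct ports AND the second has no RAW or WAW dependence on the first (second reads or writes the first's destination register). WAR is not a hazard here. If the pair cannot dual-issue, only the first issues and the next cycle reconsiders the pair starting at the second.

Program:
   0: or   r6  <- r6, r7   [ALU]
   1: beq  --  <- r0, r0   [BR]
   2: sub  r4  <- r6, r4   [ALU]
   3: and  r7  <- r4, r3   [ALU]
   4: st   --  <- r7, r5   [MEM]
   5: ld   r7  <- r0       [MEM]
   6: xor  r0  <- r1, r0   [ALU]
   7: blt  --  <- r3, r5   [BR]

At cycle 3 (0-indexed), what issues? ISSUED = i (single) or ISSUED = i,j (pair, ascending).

[0] i0/i1  or+beq  -- pair
[1] i2  sub  -- RAW r4
[2] i3  and  -- RAW r7
[3] i4  st  -- no-port MEM/MEM
[4] i5/i6  ld+xor  -- pair
[5] i7  blt  -- tail

ISSUED = 4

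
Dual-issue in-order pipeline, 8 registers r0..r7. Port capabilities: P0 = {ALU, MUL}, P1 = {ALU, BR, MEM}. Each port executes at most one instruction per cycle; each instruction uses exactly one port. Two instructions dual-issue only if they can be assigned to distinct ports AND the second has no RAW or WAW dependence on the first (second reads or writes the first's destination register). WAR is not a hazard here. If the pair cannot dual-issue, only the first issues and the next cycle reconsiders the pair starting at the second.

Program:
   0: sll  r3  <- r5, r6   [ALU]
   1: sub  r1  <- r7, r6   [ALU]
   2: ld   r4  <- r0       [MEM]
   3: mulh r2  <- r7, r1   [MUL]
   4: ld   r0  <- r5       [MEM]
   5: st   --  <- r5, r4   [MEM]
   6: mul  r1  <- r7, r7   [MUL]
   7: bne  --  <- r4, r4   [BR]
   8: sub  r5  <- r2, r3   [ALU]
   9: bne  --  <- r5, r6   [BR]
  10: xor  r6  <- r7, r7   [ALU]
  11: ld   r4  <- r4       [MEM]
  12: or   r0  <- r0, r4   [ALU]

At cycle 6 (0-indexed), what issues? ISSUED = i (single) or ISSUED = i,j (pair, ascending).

0. sll/sub @i0+i1  | pair
1. ld/mulh @i2+i3  | pair
2. ld @i4  | no-port MEM/MEM
3. st/mul @i5+i6  | pair
4. bne/sub @i7+i8  | pair
5. bne/xor @i9+i10  | pair
6. ld @i11  | RAW r4
7. or @i12  | tail

ISSUED = 11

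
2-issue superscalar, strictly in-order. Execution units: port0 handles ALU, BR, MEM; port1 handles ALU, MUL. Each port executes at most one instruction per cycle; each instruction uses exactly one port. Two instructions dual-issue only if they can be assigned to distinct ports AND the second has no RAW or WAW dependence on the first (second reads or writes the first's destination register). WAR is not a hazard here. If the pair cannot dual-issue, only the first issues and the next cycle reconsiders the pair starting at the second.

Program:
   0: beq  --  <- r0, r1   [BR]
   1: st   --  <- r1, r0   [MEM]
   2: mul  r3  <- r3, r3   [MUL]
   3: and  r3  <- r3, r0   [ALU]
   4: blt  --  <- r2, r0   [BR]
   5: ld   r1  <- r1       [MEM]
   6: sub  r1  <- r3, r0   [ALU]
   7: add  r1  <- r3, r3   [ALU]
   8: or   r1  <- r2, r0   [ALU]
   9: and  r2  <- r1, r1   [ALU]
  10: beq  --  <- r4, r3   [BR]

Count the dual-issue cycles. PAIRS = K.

PAIRS = 3

c0: i0 beq.BR  no-port BR/MEM
c1: i1+i2 st.MEM mul.MUL  pair
c2: i3+i4 and.ALU blt.BR  pair
c3: i5 ld.MEM  WAW r1
c4: i6 sub.ALU  WAW r1
c5: i7 add.ALU  WAW r1
c6: i8 or.ALU  RAW r1
c7: i9+i10 and.ALU beq.BR  pair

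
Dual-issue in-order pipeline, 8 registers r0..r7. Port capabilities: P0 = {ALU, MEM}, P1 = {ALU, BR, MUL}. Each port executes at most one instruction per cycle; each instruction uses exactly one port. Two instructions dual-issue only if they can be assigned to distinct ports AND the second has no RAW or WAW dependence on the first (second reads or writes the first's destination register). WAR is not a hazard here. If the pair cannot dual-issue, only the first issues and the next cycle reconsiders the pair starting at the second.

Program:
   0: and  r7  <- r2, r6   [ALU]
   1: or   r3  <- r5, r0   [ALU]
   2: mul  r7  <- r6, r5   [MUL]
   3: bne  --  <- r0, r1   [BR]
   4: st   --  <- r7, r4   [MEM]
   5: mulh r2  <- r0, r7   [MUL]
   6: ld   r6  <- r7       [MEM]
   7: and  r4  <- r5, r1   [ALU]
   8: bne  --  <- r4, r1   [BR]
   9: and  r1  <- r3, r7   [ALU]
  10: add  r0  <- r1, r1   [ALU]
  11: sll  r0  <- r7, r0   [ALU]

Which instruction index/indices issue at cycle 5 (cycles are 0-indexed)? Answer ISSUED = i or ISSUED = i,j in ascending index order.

0. and.ALU;or.ALU @i0/i1  | dual
1. mul.MUL @i2  | no-port MUL/BR
2. bne.BR;st.MEM @i3/i4  | dual
3. mulh.MUL;ld.MEM @i5/i6  | dual
4. and.ALU @i7  | RAW r4
5. bne.BR;and.ALU @i8/i9  | dual
6. add.ALU @i10  | RAW+WAW r0
7. sll.ALU @i11  | tail

ISSUED = 8,9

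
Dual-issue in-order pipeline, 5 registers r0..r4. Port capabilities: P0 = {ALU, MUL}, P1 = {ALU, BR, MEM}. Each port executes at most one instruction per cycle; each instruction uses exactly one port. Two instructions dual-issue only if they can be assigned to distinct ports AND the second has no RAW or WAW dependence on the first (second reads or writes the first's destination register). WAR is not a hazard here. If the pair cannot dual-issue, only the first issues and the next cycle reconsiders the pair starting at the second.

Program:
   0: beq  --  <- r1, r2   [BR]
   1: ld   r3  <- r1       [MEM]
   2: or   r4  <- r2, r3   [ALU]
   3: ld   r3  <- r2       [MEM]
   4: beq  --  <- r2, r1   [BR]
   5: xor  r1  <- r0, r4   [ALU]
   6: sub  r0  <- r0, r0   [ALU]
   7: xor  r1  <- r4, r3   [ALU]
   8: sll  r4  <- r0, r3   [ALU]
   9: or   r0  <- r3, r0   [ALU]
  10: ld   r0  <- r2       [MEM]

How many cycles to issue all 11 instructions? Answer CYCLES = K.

CYCLES = 7

  cy0 -> i0 (beq.BR) no-port BR/MEM
  cy1 -> i1 (ld.MEM) RAW r3
  cy2 -> i2,i3 (or.ALU;ld.MEM) 2-wide
  cy3 -> i4,i5 (beq.BR;xor.ALU) 2-wide
  cy4 -> i6,i7 (sub.ALU;xor.ALU) 2-wide
  cy5 -> i8,i9 (sll.ALU;or.ALU) 2-wide
  cy6 -> i10 (ld.MEM) tail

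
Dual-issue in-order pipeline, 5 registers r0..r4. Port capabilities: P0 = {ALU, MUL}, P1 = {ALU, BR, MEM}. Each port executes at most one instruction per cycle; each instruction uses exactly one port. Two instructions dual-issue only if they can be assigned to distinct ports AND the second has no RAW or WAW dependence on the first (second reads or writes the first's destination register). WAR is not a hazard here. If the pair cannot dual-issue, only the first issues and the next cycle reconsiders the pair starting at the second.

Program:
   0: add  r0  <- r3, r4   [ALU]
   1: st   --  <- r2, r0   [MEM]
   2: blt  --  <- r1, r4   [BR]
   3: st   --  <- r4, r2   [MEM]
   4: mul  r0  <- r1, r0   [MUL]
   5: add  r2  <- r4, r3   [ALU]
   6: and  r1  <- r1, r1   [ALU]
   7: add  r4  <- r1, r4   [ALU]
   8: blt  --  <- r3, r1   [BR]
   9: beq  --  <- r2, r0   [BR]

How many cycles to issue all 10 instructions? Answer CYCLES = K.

c0: i0 add  RAW r0
c1: i1 st  no-port MEM/BR
c2: i2 blt  no-port BR/MEM
c3: i3/i4 st;mul  2-wide
c4: i5/i6 add;and  2-wide
c5: i7/i8 add;blt  2-wide
c6: i9 beq  tail

CYCLES = 7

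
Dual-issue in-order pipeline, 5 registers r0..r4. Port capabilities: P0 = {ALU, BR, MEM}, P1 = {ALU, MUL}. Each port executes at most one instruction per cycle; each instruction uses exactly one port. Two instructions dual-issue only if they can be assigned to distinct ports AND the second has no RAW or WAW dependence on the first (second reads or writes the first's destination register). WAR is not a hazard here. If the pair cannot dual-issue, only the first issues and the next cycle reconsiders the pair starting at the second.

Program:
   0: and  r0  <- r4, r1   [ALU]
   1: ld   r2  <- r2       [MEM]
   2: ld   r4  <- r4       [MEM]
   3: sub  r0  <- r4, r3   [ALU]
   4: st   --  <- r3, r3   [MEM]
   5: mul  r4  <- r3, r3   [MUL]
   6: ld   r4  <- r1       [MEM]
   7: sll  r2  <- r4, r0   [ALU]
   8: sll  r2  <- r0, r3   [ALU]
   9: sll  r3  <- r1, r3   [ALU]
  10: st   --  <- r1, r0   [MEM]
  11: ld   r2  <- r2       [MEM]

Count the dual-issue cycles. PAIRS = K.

0. and/ld @i0,i1  | dual
1. ld @i2  | RAW r4
2. sub/st @i3,i4  | dual
3. mul @i5  | WAW r4
4. ld @i6  | RAW r4
5. sll @i7  | WAW r2
6. sll/sll @i8,i9  | dual
7. st @i10  | no-port MEM/MEM
8. ld @i11  | tail

PAIRS = 3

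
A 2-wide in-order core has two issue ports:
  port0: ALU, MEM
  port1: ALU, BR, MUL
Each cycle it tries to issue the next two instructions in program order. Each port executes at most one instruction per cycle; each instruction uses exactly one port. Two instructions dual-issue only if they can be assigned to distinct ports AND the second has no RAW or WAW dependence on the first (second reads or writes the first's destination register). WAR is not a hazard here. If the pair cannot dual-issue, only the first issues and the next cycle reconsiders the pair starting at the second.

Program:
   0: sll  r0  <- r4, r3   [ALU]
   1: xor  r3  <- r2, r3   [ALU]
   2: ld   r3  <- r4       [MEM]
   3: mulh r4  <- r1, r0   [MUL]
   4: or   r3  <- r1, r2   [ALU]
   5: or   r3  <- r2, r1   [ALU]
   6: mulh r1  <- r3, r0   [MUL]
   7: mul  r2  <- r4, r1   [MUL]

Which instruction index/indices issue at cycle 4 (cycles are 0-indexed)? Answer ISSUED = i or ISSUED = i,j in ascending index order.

ISSUED = 6

[0] i0&i1  sll;xor  -- pair
[1] i2&i3  ld;mulh  -- pair
[2] i4  or  -- WAW r3
[3] i5  or  -- RAW r3
[4] i6  mulh  -- no-port MUL/MUL
[5] i7  mul  -- tail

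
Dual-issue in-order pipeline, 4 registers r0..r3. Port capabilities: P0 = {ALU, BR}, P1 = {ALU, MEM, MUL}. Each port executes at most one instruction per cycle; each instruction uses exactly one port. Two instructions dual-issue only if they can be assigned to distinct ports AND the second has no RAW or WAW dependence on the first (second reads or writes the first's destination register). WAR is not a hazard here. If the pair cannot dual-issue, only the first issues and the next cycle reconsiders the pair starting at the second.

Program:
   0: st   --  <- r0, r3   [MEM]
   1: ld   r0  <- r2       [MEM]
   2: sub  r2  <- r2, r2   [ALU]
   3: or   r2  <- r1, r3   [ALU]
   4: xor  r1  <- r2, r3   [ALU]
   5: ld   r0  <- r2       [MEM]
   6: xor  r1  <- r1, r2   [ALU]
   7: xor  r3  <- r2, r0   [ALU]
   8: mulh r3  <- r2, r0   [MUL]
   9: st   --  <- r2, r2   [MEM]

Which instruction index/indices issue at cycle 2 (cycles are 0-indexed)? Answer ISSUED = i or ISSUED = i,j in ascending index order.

ISSUED = 3

#0 head=0: st i0 no-port MEM/MEM
#1 head=1: ld;sub i1&i2 2-wide
#2 head=3: or i3 RAW r2
#3 head=4: xor;ld i4&i5 2-wide
#4 head=6: xor;xor i6&i7 2-wide
#5 head=8: mulh i8 no-port MUL/MEM
#6 head=9: st i9 tail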